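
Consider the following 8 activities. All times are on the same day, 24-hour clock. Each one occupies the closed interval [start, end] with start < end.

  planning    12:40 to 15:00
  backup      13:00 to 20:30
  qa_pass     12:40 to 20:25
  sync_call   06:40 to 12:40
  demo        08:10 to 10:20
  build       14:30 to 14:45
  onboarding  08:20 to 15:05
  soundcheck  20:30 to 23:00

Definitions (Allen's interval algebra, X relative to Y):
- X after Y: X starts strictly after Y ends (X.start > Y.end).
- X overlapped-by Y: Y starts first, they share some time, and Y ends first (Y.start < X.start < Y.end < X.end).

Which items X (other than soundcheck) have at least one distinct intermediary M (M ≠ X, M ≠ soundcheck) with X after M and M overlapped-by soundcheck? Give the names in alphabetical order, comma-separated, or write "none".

Target soundcheck = [20:30, 23:00].
Intermediaries M with M overlapped-by soundcheck: none.
Union: none.

none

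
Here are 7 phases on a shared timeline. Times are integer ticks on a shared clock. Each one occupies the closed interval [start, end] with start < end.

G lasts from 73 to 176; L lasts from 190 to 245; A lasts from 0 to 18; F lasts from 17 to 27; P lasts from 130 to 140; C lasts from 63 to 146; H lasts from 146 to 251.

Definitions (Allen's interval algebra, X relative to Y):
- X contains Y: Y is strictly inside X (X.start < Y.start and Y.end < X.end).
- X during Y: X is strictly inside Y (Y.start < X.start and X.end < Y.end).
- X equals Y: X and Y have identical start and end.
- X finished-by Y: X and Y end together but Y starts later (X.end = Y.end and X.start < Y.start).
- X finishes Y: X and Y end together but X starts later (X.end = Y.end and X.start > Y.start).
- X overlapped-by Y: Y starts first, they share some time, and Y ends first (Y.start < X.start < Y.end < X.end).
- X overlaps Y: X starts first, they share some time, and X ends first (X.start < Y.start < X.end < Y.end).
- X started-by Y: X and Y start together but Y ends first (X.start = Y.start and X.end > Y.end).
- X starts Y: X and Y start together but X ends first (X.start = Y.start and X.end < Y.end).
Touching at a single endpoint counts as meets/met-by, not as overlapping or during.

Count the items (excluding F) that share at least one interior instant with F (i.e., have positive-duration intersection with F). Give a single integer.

1

Target F = [17, 27].
A [0, 18] → overlaps → counts.
C [63, 146] → after → no.
G [73, 176] → after → no.
H [146, 251] → after → no.
L [190, 245] → after → no.
P [130, 140] → after → no.
Total: 1.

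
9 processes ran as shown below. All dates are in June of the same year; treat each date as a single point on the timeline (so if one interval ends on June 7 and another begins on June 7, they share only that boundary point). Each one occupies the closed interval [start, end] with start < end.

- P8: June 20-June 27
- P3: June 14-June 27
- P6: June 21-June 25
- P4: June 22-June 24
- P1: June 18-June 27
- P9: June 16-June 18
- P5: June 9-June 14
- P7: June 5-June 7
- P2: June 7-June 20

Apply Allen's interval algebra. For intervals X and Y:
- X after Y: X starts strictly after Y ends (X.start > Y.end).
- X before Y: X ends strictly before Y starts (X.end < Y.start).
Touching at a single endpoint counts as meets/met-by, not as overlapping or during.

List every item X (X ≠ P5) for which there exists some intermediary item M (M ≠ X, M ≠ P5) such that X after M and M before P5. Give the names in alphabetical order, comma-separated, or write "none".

Target P5 = [June 9, June 14].
Intermediaries M with M before P5: P7.
Via P7 — items with X after P7: P1, P3, P4, P6, P8, P9.
Union: P1, P3, P4, P6, P8, P9.

P1, P3, P4, P6, P8, P9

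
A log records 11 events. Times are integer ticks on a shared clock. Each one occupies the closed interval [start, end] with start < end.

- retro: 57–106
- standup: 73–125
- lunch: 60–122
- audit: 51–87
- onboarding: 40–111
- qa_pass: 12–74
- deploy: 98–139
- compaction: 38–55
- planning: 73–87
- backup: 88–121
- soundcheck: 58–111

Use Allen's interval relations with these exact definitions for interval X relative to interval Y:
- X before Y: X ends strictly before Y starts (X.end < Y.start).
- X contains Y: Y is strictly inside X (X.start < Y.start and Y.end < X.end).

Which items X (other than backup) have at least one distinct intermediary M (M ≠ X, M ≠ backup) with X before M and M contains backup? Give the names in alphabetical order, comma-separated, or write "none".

compaction

Target backup = [88, 121].
Intermediaries M with M contains backup: lunch, standup.
Via lunch — items with X before lunch: compaction.
Via standup — items with X before standup: compaction.
Union: compaction.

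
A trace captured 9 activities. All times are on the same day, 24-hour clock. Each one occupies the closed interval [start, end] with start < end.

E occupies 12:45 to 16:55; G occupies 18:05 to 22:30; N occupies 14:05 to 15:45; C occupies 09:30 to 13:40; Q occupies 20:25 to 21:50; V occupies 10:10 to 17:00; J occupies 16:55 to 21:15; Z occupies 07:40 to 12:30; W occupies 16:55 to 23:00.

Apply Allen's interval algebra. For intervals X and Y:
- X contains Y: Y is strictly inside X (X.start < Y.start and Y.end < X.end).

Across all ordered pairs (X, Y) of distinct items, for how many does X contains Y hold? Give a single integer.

6

Checking all 72 ordered pairs for relation 'contains'; matching pairs in alphabetical order:
(E, N): E contains N ✓
(G, Q): G contains Q ✓
(V, E): V contains E ✓
(V, N): V contains N ✓
(W, G): W contains G ✓
(W, Q): W contains Q ✓
Count: 6.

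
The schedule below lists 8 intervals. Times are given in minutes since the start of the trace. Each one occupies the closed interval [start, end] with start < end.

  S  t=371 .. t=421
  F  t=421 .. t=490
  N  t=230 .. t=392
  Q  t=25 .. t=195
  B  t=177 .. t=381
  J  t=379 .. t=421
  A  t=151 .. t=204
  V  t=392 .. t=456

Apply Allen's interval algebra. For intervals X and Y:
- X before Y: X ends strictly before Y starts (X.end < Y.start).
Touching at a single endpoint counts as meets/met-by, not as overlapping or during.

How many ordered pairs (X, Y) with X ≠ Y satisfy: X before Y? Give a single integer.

13

Checking all 56 ordered pairs for relation 'before'; matching pairs in alphabetical order:
(A, F): A before F ✓
(A, J): A before J ✓
(A, N): A before N ✓
(A, S): A before S ✓
(A, V): A before V ✓
(B, F): B before F ✓
(B, V): B before V ✓
(N, F): N before F ✓
(Q, F): Q before F ✓
(Q, J): Q before J ✓
(Q, N): Q before N ✓
(Q, S): Q before S ✓
(Q, V): Q before V ✓
Count: 13.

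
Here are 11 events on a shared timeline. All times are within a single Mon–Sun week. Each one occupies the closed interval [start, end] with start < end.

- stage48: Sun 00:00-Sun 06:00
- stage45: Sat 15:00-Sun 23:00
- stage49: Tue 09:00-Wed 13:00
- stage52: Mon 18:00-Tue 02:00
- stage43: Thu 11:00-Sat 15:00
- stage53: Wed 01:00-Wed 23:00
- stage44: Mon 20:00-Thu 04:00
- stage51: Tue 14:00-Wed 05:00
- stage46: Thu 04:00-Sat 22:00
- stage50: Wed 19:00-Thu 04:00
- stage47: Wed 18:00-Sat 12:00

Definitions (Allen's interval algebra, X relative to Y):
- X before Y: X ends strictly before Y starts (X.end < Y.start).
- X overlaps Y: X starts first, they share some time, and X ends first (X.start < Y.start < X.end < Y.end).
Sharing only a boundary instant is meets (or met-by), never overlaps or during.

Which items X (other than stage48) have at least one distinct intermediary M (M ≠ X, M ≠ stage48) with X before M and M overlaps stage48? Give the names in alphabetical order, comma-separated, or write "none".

none

Target stage48 = [Sun 00:00, Sun 06:00].
Intermediaries M with M overlaps stage48: none.
Union: none.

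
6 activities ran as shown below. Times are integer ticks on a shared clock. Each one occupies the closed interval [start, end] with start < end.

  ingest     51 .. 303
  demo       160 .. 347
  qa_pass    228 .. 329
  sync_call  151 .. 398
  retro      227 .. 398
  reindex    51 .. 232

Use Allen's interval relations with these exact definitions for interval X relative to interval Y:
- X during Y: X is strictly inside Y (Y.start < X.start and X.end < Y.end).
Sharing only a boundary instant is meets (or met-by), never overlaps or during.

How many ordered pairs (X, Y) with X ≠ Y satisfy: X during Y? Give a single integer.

4

Checking all 30 ordered pairs for relation 'during'; matching pairs in alphabetical order:
(demo, sync_call): demo during sync_call ✓
(qa_pass, demo): qa_pass during demo ✓
(qa_pass, retro): qa_pass during retro ✓
(qa_pass, sync_call): qa_pass during sync_call ✓
Count: 4.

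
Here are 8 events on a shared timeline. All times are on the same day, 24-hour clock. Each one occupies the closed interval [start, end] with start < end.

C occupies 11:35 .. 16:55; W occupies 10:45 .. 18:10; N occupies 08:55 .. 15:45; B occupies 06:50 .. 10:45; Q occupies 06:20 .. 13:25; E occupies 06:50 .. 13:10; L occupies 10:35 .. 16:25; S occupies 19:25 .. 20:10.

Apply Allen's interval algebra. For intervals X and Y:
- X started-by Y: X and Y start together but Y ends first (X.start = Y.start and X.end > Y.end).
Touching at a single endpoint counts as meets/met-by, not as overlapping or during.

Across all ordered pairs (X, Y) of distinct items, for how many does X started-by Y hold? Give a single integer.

1

Checking all 56 ordered pairs for relation 'started-by'; matching pairs in alphabetical order:
(E, B): E started-by B ✓
Count: 1.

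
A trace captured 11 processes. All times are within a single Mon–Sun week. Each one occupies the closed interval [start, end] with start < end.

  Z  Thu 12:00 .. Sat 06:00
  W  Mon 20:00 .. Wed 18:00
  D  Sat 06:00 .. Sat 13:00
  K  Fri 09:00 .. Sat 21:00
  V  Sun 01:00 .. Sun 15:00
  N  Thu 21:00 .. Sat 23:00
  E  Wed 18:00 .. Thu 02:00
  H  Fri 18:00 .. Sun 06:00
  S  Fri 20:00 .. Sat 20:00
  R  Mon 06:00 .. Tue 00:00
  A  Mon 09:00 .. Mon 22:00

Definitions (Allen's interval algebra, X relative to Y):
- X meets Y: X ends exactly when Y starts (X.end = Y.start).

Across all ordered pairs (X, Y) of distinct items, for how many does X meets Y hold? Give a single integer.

2

Checking all 110 ordered pairs for relation 'meets'; matching pairs in alphabetical order:
(W, E): W meets E ✓
(Z, D): Z meets D ✓
Count: 2.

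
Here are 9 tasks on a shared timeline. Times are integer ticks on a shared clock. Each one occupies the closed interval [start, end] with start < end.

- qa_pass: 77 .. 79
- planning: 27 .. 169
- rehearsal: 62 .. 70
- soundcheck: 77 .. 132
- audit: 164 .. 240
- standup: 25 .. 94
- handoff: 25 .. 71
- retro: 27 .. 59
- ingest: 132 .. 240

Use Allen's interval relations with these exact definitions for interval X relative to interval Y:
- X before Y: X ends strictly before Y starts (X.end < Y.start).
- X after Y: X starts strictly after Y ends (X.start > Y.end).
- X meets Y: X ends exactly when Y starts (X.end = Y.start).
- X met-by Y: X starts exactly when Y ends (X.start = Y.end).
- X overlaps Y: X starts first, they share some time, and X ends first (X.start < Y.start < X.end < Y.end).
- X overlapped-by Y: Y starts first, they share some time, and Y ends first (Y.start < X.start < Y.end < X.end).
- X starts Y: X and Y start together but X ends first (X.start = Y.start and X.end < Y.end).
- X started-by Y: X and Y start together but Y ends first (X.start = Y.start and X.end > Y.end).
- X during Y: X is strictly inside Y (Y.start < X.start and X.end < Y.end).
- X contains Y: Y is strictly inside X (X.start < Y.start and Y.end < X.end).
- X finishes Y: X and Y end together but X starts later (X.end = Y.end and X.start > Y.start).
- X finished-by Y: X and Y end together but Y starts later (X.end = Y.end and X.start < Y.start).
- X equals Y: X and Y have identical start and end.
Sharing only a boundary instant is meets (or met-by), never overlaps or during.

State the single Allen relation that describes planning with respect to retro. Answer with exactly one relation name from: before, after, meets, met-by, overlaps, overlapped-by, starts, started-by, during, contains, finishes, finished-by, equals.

started-by

planning = [27, 169]; retro = [27, 59].
Compare endpoints: planning.start = retro.start, planning.start < retro.end, planning.end > retro.start, planning.end > retro.end.
That pattern is 'started-by'.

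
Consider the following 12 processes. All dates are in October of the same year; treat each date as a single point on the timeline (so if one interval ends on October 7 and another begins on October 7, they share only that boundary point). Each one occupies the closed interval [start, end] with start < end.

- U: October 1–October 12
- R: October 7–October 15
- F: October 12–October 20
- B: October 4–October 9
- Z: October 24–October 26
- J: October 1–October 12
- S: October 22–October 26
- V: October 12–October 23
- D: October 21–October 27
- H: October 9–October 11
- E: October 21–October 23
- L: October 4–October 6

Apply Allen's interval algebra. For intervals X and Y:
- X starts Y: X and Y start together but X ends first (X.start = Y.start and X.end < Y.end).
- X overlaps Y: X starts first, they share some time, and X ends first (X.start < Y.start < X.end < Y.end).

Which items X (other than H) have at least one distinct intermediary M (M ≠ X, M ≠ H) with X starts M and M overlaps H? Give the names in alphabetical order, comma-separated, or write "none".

none

Target H = [October 9, October 11].
Intermediaries M with M overlaps H: none.
Union: none.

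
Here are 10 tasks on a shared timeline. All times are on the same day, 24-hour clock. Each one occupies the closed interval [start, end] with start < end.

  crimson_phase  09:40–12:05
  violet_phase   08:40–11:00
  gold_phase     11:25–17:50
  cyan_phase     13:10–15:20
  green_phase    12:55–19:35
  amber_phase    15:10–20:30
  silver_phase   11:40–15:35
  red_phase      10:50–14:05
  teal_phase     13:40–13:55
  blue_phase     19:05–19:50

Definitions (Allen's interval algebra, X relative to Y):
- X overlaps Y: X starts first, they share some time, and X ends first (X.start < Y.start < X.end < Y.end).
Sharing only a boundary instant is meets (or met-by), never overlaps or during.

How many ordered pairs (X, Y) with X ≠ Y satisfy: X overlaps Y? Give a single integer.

16

Checking all 90 ordered pairs for relation 'overlaps'; matching pairs in alphabetical order:
(crimson_phase, gold_phase): crimson_phase overlaps gold_phase ✓
(crimson_phase, red_phase): crimson_phase overlaps red_phase ✓
(crimson_phase, silver_phase): crimson_phase overlaps silver_phase ✓
(cyan_phase, amber_phase): cyan_phase overlaps amber_phase ✓
(gold_phase, amber_phase): gold_phase overlaps amber_phase ✓
(gold_phase, green_phase): gold_phase overlaps green_phase ✓
(green_phase, amber_phase): green_phase overlaps amber_phase ✓
(green_phase, blue_phase): green_phase overlaps blue_phase ✓
(red_phase, cyan_phase): red_phase overlaps cyan_phase ✓
(red_phase, gold_phase): red_phase overlaps gold_phase ✓
(red_phase, green_phase): red_phase overlaps green_phase ✓
(red_phase, silver_phase): red_phase overlaps silver_phase ✓
(silver_phase, amber_phase): silver_phase overlaps amber_phase ✓
(silver_phase, green_phase): silver_phase overlaps green_phase ✓
(violet_phase, crimson_phase): violet_phase overlaps crimson_phase ✓
(violet_phase, red_phase): violet_phase overlaps red_phase ✓
Count: 16.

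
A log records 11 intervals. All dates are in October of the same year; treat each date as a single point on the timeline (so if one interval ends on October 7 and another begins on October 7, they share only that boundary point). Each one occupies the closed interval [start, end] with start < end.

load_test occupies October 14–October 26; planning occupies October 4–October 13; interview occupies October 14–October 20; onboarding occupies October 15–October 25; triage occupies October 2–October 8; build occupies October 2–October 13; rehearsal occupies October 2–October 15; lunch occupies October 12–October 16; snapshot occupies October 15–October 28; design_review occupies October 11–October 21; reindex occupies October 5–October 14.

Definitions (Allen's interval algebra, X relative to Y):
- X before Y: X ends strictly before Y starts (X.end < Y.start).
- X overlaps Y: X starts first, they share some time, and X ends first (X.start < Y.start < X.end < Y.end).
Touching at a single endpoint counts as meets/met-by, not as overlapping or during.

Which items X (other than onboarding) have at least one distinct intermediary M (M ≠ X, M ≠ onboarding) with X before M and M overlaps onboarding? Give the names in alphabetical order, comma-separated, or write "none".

Target onboarding = [October 15, October 25].
Intermediaries M with M overlaps onboarding: design_review, interview, lunch.
Via design_review — items with X before design_review: triage.
Via interview — items with X before interview: build, planning, triage.
Via lunch — items with X before lunch: triage.
Union: build, planning, triage.

build, planning, triage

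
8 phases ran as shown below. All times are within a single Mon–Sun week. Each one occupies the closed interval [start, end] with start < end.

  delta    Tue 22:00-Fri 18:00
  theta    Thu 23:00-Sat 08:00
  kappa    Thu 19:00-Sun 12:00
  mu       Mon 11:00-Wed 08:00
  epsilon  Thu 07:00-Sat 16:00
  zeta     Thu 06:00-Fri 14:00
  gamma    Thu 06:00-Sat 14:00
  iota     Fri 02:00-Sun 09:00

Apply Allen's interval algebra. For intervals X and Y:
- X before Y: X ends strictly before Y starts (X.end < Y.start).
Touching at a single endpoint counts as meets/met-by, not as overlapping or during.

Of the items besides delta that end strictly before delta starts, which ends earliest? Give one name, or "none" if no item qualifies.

Target delta = [Tue 22:00, Fri 18:00].
epsilon [Thu 07:00, Sat 16:00] → overlapped-by → excluded.
gamma [Thu 06:00, Sat 14:00] → overlapped-by → excluded.
iota [Fri 02:00, Sun 09:00] → overlapped-by → excluded.
kappa [Thu 19:00, Sun 12:00] → overlapped-by → excluded.
mu [Mon 11:00, Wed 08:00] → overlaps → excluded.
theta [Thu 23:00, Sat 08:00] → overlapped-by → excluded.
zeta [Thu 06:00, Fri 14:00] → during → excluded.
No candidates → none.

none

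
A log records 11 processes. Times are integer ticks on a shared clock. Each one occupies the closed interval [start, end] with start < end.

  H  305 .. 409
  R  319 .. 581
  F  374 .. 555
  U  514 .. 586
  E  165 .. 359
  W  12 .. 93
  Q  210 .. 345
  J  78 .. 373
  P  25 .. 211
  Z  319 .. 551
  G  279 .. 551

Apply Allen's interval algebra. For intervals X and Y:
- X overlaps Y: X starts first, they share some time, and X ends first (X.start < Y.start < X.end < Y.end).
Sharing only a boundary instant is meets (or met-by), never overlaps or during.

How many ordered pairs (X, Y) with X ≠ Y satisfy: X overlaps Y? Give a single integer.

Checking all 110 ordered pairs for relation 'overlaps'; matching pairs in alphabetical order:
(E, G): E overlaps G ✓
(E, H): E overlaps H ✓
(E, R): E overlaps R ✓
(E, Z): E overlaps Z ✓
(F, U): F overlaps U ✓
(G, F): G overlaps F ✓
(G, R): G overlaps R ✓
(G, U): G overlaps U ✓
(H, F): H overlaps F ✓
(H, R): H overlaps R ✓
(H, Z): H overlaps Z ✓
(J, G): J overlaps G ✓
(J, H): J overlaps H ✓
(J, R): J overlaps R ✓
(J, Z): J overlaps Z ✓
(P, E): P overlaps E ✓
(P, J): P overlaps J ✓
(P, Q): P overlaps Q ✓
(Q, G): Q overlaps G ✓
(Q, H): Q overlaps H ✓
(Q, R): Q overlaps R ✓
(Q, Z): Q overlaps Z ✓
(R, U): R overlaps U ✓
(W, J): W overlaps J ✓
... plus 3 further pairs not listed.
Count: 27.

27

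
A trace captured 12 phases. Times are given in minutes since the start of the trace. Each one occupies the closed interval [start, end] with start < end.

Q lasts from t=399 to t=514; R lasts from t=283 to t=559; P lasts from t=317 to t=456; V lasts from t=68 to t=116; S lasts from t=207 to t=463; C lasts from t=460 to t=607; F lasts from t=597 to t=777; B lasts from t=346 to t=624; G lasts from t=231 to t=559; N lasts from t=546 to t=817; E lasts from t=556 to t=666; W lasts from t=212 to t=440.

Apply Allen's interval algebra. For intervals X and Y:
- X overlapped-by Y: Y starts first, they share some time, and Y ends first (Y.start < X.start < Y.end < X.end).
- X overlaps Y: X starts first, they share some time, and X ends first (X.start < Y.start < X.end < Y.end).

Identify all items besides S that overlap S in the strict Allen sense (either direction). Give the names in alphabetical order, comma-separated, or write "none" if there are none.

Target S = [t=207, t=463].
B [t=346, t=624] → overlapped-by → yes.
C [t=460, t=607] → overlapped-by → yes.
E [t=556, t=666] → after → no.
F [t=597, t=777] → after → no.
G [t=231, t=559] → overlapped-by → yes.
N [t=546, t=817] → after → no.
P [t=317, t=456] → during → no.
Q [t=399, t=514] → overlapped-by → yes.
R [t=283, t=559] → overlapped-by → yes.
V [t=68, t=116] → before → no.
W [t=212, t=440] → during → no.
Result: B, C, G, Q, R.

B, C, G, Q, R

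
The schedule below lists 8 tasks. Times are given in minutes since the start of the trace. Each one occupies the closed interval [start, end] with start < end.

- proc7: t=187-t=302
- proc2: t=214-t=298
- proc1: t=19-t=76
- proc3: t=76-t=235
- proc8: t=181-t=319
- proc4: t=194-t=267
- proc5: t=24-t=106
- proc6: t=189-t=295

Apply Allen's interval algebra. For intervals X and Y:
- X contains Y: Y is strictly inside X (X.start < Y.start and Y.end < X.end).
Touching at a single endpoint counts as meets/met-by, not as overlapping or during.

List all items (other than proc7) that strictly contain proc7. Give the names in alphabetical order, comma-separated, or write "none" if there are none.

proc8

Target proc7 = [t=187, t=302].
proc1 [t=19, t=76] → before → no.
proc2 [t=214, t=298] → during → no.
proc3 [t=76, t=235] → overlaps → no.
proc4 [t=194, t=267] → during → no.
proc5 [t=24, t=106] → before → no.
proc6 [t=189, t=295] → during → no.
proc8 [t=181, t=319] → contains → yes.
Result: proc8.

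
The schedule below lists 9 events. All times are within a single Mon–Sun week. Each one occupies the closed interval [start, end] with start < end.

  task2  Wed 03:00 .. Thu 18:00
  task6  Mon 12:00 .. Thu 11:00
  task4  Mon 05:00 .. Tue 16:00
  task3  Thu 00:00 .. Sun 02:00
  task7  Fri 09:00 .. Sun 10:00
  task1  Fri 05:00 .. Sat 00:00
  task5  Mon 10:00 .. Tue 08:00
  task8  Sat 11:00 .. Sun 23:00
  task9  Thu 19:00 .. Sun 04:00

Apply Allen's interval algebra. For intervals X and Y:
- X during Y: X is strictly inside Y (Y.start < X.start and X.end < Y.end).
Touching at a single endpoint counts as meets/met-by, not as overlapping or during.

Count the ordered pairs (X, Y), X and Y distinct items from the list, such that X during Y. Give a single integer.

3

Checking all 72 ordered pairs for relation 'during'; matching pairs in alphabetical order:
(task1, task3): task1 during task3 ✓
(task1, task9): task1 during task9 ✓
(task5, task4): task5 during task4 ✓
Count: 3.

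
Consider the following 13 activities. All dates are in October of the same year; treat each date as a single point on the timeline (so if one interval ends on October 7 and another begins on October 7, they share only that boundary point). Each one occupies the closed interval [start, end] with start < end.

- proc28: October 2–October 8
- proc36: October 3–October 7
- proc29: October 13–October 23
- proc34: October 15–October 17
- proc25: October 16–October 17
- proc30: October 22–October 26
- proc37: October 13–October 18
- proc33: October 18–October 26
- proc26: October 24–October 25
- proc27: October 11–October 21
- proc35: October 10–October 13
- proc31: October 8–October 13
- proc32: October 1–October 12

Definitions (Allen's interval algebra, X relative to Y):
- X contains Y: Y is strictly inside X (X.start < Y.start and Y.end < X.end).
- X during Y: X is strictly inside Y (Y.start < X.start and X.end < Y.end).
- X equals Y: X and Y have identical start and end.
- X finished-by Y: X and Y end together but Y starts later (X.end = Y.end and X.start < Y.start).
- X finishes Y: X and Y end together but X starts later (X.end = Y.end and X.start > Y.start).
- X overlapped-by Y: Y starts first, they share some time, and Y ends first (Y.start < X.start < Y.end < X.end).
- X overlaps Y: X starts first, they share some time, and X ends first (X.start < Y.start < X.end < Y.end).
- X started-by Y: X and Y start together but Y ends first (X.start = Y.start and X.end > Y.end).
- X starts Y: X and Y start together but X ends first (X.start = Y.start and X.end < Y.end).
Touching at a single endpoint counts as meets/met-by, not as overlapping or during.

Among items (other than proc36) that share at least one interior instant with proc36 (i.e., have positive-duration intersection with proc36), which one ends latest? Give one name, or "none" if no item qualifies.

Target proc36 = [October 3, October 7].
proc25 [October 16, October 17] → after → excluded.
proc26 [October 24, October 25] → after → excluded.
proc27 [October 11, October 21] → after → excluded.
proc28 [October 2, October 8] → contains → candidate.
proc29 [October 13, October 23] → after → excluded.
proc30 [October 22, October 26] → after → excluded.
proc31 [October 8, October 13] → after → excluded.
proc32 [October 1, October 12] → contains → candidate.
proc33 [October 18, October 26] → after → excluded.
proc34 [October 15, October 17] → after → excluded.
proc35 [October 10, October 13] → after → excluded.
proc37 [October 13, October 18] → after → excluded.
Among candidates, latest end is October 12 → proc32.

proc32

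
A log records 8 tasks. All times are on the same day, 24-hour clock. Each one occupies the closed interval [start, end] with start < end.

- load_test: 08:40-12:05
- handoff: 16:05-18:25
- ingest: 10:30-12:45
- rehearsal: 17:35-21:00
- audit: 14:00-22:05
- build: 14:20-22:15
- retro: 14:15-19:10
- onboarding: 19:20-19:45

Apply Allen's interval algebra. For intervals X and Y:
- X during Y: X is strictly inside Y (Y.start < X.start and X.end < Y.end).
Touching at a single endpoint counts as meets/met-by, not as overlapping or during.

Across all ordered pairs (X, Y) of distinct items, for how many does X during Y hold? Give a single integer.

Checking all 56 ordered pairs for relation 'during'; matching pairs in alphabetical order:
(handoff, audit): handoff during audit ✓
(handoff, build): handoff during build ✓
(handoff, retro): handoff during retro ✓
(onboarding, audit): onboarding during audit ✓
(onboarding, build): onboarding during build ✓
(onboarding, rehearsal): onboarding during rehearsal ✓
(rehearsal, audit): rehearsal during audit ✓
(rehearsal, build): rehearsal during build ✓
(retro, audit): retro during audit ✓
Count: 9.

9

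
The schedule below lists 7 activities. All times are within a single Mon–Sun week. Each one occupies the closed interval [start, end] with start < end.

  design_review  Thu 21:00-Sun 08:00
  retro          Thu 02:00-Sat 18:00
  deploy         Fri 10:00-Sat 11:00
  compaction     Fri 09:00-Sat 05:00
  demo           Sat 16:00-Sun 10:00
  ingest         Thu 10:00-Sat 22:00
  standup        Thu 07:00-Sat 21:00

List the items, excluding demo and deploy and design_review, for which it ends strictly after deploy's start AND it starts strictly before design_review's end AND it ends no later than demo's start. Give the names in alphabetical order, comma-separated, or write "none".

compaction

Conditions: its end is strictly after deploy's start (X.end > Fri 10:00) AND its start is strictly before design_review's end (X.start < Sun 08:00) AND its end is no later than demo's start (X.end <= Sat 16:00).
compaction: end Sat 05:00 > Fri 10:00? ✓; start Fri 09:00 < Sun 08:00? ✓; end Sat 05:00 <= Sat 16:00? ✓ → yes.
ingest: end Sat 22:00 > Fri 10:00? ✓; start Thu 10:00 < Sun 08:00? ✓; end Sat 22:00 <= Sat 16:00? ✗ → no.
retro: end Sat 18:00 > Fri 10:00? ✓; start Thu 02:00 < Sun 08:00? ✓; end Sat 18:00 <= Sat 16:00? ✗ → no.
standup: end Sat 21:00 > Fri 10:00? ✓; start Thu 07:00 < Sun 08:00? ✓; end Sat 21:00 <= Sat 16:00? ✗ → no.
Result: compaction.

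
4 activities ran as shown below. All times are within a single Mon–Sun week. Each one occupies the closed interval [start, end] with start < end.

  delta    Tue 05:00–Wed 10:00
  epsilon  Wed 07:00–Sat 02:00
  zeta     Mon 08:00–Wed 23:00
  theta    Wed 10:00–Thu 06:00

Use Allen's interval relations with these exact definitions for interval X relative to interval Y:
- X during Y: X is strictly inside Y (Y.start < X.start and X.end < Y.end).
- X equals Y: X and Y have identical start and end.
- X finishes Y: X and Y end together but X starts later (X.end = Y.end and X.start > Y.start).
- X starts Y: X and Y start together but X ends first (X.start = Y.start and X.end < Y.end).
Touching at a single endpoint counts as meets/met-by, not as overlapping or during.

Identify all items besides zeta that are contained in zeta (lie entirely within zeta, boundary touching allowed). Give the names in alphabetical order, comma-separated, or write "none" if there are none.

Target zeta = [Mon 08:00, Wed 23:00].
delta [Tue 05:00, Wed 10:00] → during → yes.
epsilon [Wed 07:00, Sat 02:00] → overlapped-by → no.
theta [Wed 10:00, Thu 06:00] → overlapped-by → no.
Result: delta.

delta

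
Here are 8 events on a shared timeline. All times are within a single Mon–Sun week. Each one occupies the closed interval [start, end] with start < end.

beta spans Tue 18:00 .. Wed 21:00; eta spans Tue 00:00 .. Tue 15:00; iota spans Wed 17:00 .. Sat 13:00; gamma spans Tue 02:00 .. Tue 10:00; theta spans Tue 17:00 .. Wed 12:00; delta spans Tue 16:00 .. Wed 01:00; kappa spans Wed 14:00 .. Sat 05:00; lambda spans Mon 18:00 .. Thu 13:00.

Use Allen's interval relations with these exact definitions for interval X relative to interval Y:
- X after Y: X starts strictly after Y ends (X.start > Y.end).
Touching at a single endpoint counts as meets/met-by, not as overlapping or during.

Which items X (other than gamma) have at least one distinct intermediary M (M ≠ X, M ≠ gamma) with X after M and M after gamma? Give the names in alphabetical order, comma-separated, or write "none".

Target gamma = [Tue 02:00, Tue 10:00].
Intermediaries M with M after gamma: beta, delta, iota, kappa, theta.
Via beta — items with X after beta: none.
Via delta — items with X after delta: iota, kappa.
Via iota — items with X after iota: none.
Via kappa — items with X after kappa: none.
Via theta — items with X after theta: iota, kappa.
Union: iota, kappa.

iota, kappa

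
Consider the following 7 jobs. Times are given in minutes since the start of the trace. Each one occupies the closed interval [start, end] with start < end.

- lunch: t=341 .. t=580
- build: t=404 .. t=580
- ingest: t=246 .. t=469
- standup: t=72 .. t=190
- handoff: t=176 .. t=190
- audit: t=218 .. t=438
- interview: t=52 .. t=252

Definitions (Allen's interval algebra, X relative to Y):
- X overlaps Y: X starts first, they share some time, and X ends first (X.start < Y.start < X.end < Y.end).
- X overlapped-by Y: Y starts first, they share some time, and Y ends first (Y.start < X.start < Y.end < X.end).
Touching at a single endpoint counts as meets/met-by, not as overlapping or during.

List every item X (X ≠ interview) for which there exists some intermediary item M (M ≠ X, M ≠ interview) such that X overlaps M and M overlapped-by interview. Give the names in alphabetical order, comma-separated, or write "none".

Target interview = [t=52, t=252].
Intermediaries M with M overlapped-by interview: audit, ingest.
Via audit — items with X overlaps audit: none.
Via ingest — items with X overlaps ingest: audit.
Union: audit.

audit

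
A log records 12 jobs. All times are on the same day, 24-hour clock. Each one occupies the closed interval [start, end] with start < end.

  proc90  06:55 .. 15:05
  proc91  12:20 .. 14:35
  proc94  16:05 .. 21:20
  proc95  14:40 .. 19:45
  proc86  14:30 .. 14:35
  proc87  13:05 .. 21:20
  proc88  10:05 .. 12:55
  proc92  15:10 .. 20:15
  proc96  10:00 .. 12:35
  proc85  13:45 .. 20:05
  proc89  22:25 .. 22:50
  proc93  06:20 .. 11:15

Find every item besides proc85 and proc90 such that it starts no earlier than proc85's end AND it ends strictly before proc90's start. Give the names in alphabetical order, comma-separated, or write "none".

none

Conditions: its start is no earlier than proc85's end (X.start >= 20:05) AND its end is strictly before proc90's start (X.end < 06:55).
proc86: start 14:30 >= 20:05? ✗; end 14:35 < 06:55? ✗ → no.
proc87: start 13:05 >= 20:05? ✗; end 21:20 < 06:55? ✗ → no.
proc88: start 10:05 >= 20:05? ✗; end 12:55 < 06:55? ✗ → no.
proc89: start 22:25 >= 20:05? ✓; end 22:50 < 06:55? ✗ → no.
proc91: start 12:20 >= 20:05? ✗; end 14:35 < 06:55? ✗ → no.
proc92: start 15:10 >= 20:05? ✗; end 20:15 < 06:55? ✗ → no.
proc93: start 06:20 >= 20:05? ✗; end 11:15 < 06:55? ✗ → no.
proc94: start 16:05 >= 20:05? ✗; end 21:20 < 06:55? ✗ → no.
proc95: start 14:40 >= 20:05? ✗; end 19:45 < 06:55? ✗ → no.
proc96: start 10:00 >= 20:05? ✗; end 12:35 < 06:55? ✗ → no.
Result: none.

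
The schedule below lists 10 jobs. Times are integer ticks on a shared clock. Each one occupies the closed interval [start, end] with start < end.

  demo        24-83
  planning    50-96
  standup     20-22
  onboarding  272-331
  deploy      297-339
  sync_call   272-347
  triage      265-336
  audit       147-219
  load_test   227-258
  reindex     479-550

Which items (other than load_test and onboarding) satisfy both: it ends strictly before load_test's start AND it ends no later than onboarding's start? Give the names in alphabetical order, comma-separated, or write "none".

Conditions: its end is strictly before load_test's start (X.end < 227) AND its end is no later than onboarding's start (X.end <= 272).
audit: end 219 < 227? ✓; end 219 <= 272? ✓ → yes.
demo: end 83 < 227? ✓; end 83 <= 272? ✓ → yes.
deploy: end 339 < 227? ✗; end 339 <= 272? ✗ → no.
planning: end 96 < 227? ✓; end 96 <= 272? ✓ → yes.
reindex: end 550 < 227? ✗; end 550 <= 272? ✗ → no.
standup: end 22 < 227? ✓; end 22 <= 272? ✓ → yes.
sync_call: end 347 < 227? ✗; end 347 <= 272? ✗ → no.
triage: end 336 < 227? ✗; end 336 <= 272? ✗ → no.
Result: audit, demo, planning, standup.

audit, demo, planning, standup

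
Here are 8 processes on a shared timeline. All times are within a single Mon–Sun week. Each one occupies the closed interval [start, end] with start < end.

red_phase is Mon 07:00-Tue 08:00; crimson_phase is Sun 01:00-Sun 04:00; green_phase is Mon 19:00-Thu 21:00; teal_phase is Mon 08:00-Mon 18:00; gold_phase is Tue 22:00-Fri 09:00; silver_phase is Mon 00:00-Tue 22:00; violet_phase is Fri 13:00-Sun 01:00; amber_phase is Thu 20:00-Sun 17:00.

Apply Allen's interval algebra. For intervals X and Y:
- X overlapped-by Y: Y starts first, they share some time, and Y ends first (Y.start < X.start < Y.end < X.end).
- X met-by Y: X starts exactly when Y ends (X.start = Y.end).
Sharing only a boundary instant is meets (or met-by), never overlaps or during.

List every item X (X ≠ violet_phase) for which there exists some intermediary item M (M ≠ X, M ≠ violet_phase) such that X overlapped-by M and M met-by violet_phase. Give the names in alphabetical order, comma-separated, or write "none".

none

Target violet_phase = [Fri 13:00, Sun 01:00].
Intermediaries M with M met-by violet_phase: crimson_phase.
Via crimson_phase — items with X overlapped-by crimson_phase: none.
Union: none.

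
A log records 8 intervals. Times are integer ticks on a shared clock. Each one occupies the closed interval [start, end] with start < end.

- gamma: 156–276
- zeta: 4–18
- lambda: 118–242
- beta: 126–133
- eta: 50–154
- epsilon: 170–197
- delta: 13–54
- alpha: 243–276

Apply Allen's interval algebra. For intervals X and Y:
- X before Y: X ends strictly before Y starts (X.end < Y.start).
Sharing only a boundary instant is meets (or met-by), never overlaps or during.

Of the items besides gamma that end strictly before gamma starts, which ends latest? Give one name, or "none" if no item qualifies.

eta

Target gamma = [156, 276].
alpha [243, 276] → finishes → excluded.
beta [126, 133] → before → candidate.
delta [13, 54] → before → candidate.
epsilon [170, 197] → during → excluded.
eta [50, 154] → before → candidate.
lambda [118, 242] → overlaps → excluded.
zeta [4, 18] → before → candidate.
Among candidates, latest end is 154 → eta.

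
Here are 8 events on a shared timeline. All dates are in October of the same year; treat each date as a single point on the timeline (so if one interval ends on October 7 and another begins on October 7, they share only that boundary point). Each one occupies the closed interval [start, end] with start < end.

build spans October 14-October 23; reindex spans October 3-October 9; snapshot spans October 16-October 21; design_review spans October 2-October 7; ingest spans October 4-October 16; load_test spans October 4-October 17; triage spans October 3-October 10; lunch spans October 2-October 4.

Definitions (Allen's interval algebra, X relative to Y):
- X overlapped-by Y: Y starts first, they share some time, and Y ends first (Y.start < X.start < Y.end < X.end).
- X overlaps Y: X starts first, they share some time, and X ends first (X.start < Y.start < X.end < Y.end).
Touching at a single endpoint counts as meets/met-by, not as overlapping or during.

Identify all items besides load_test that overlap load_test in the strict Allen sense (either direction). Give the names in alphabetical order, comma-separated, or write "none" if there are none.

build, design_review, reindex, snapshot, triage

Target load_test = [October 4, October 17].
build [October 14, October 23] → overlapped-by → yes.
design_review [October 2, October 7] → overlaps → yes.
ingest [October 4, October 16] → starts → no.
lunch [October 2, October 4] → meets → no.
reindex [October 3, October 9] → overlaps → yes.
snapshot [October 16, October 21] → overlapped-by → yes.
triage [October 3, October 10] → overlaps → yes.
Result: build, design_review, reindex, snapshot, triage.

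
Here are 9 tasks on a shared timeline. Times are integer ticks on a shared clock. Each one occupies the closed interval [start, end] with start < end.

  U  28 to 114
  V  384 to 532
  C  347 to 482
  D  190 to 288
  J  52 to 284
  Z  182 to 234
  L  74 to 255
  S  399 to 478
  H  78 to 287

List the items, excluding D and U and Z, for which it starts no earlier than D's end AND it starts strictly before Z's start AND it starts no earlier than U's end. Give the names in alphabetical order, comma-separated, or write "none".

none

Conditions: its start is no earlier than D's end (X.start >= 288) AND its start is strictly before Z's start (X.start < 182) AND its start is no earlier than U's end (X.start >= 114).
C: start 347 >= 288? ✓; start 347 < 182? ✗; start 347 >= 114? ✓ → no.
H: start 78 >= 288? ✗; start 78 < 182? ✓; start 78 >= 114? ✗ → no.
J: start 52 >= 288? ✗; start 52 < 182? ✓; start 52 >= 114? ✗ → no.
L: start 74 >= 288? ✗; start 74 < 182? ✓; start 74 >= 114? ✗ → no.
S: start 399 >= 288? ✓; start 399 < 182? ✗; start 399 >= 114? ✓ → no.
V: start 384 >= 288? ✓; start 384 < 182? ✗; start 384 >= 114? ✓ → no.
Result: none.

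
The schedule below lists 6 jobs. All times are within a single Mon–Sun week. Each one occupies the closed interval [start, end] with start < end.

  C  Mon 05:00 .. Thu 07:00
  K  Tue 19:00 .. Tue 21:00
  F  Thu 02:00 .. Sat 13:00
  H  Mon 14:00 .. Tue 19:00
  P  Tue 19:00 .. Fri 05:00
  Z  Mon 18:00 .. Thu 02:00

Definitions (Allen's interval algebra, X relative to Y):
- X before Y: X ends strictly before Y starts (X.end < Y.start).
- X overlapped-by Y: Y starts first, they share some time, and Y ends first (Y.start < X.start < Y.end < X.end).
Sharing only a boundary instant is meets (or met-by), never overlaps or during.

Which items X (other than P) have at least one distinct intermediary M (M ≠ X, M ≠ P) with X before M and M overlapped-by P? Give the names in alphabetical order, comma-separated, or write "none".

H, K

Target P = [Tue 19:00, Fri 05:00].
Intermediaries M with M overlapped-by P: F.
Via F — items with X before F: H, K.
Union: H, K.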